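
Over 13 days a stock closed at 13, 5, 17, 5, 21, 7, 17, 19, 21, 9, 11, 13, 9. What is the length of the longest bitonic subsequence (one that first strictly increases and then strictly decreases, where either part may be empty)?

7

inc[i] = longest strictly increasing subsequence ending at i; dec[i] = longest strictly decreasing subsequence starting at i:
i:      1  2  3  4  5  6  7  8  9 10 11 12 13
a[i]:  13  5 17  5 21  7 17 19 21  9 11 13  9
inc:    1  1  2  1  3  2  3  4  5  3  4  5  3
dec:    3  1  3  1  4  1  3  3  3  1  2  2  1
Best peak at i=9 (value 21): inc=5, dec=3, length 5+3−1 = 7.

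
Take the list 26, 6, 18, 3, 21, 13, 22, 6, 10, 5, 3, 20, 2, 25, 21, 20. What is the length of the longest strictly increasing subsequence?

Let dp[i] be the length of the longest such subsequence ending at index i:
i:      1  2  3  4  5  6  7  8  9 10 11 12 13 14 15 16
a[i]:  26  6 18  3 21 13 22  6 10  5  3 20  2 25 21 20
dp:     1  1  2  1  3  2  4  2  3  2  1  4  1  5  5  4
Maximum dp value is 5.

5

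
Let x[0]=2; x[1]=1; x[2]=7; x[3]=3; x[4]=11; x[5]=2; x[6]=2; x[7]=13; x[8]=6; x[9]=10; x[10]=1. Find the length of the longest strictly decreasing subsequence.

4

Let dp[i] be the longest strictly decreasing subsequence ending at i:
i:      0  1  2  3  4  5  6  7  8  9 10
x[i]:   2  1  7  3 11  2  2 13  6 10  1
dp:     1  2  1  2  1  3  3  1  2  2  4
Maximum is 4.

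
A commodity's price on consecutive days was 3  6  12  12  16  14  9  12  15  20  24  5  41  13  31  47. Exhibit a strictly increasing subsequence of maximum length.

3, 6, 12, 14, 15, 20, 24, 41, 47

Patience tails give the LIS length; then backtrack through the dp parents:
3 → extends → [3]
6 → extends → [3, 6]
12 → extends → [3, 6, 12]
12 → already a tail → [3, 6, 12]
16 → extends → [3, 6, 12, 16]
14 → replaces 16 → [3, 6, 12, 14]
9 → replaces 12 → [3, 6, 9, 14]
12 → replaces 14 → [3, 6, 9, 12]
15 → extends → [3, 6, 9, 12, 15]
20 → extends → [3, 6, 9, 12, 15, 20]
24 → extends → [3, 6, 9, 12, 15, 20, 24]
5 → replaces 6 → [3, 5, 9, 12, 15, 20, 24]
41 → extends → [3, 5, 9, 12, 15, 20, 24, 41]
13 → replaces 15 → [3, 5, 9, 12, 13, 20, 24, 41]
31 → replaces 41 → [3, 5, 9, 12, 13, 20, 24, 31]
47 → extends → [3, 5, 9, 12, 13, 20, 24, 31, 47]
Length 9; one witness is 3, 6, 12, 14, 15, 20, 24, 41, 47.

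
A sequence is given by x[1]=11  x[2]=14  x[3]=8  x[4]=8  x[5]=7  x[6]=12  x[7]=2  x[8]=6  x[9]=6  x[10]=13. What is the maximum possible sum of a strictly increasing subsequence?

36

Let S[i] be the best sum of a strictly increasing subsequence ending at i:
i:      1  2  3  4  5  6  7  8  9 10
x[i]:  11 14  8  8  7 12  2  6  6 13
S:     11 25  8  8  7 23  2  8  8 36
Maximum is 36 (e.g. 11 + 12 + 13).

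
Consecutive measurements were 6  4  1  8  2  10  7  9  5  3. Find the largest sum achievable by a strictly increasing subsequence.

24

Let S[i] be the best sum of a strictly increasing subsequence ending at i:
i:      1  2  3  4  5  6  7  8  9 10
a[i]:   6  4  1  8  2 10  7  9  5  3
S:      6  4  1 14  3 24 13 23  9  6
Maximum is 24 (e.g. 6 + 8 + 10).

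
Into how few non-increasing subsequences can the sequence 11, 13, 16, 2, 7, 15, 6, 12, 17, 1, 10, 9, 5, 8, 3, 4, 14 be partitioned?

4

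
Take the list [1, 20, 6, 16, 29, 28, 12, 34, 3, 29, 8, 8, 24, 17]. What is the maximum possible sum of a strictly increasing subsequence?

86

Let S[i] be the best sum of a strictly increasing subsequence ending at i:
i:      1  2  3  4  5  6  7  8  9 10 11 12 13 14
a[i]:   1 20  6 16 29 28 12 34  3 29  8  8 24 17
S:      1 21  7 23 52 51 19 86  4 80 15 15 47 40
Maximum is 86 (e.g. 1 + 6 + 16 + 29 + 34).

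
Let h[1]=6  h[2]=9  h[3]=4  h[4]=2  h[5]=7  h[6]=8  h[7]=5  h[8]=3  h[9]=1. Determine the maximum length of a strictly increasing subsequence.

3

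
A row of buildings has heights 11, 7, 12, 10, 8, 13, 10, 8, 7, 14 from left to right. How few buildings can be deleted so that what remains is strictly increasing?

Fewest deletions = n − (longest strictly increasing subsequence).
i:      1  2  3  4  5  6  7  8  9 10
a[i]:  11  7 12 10  8 13 10  8  7 14
dp:     1  1  2  2  2  3  3  2  1  4
max dp = 4, so deletions = 10 − 4 = 6.

6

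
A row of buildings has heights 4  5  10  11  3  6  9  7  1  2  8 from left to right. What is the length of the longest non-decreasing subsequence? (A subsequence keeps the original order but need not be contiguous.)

5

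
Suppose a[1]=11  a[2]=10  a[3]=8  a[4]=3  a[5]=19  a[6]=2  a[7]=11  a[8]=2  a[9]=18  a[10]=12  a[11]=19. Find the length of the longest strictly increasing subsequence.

4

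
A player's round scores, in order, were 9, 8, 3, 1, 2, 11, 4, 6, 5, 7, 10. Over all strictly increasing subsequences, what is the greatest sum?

30

Let S[i] be the best sum of a strictly increasing subsequence ending at i:
i:      1  2  3  4  5  6  7  8  9 10 11
a[i]:   9  8  3  1  2 11  4  6  5  7 10
S:      9  8  3  1  3 20  7 13 12 20 30
Maximum is 30 (e.g. 1 + 2 + 4 + 6 + 7 + 10).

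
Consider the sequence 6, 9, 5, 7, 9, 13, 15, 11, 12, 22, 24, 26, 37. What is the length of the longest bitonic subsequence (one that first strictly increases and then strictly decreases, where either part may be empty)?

9

inc[i] = longest strictly increasing subsequence ending at i; dec[i] = longest strictly decreasing subsequence starting at i:
i:      1  2  3  4  5  6  7  8  9 10 11 12 13
a[i]:   6  9  5  7  9 13 15 11 12 22 24 26 37
inc:    1  2  1  2  3  4  5  4  5  6  7  8  9
dec:    2  2  1  1  1  2  2  1  1  1  1  1  1
Best peak at i=13 (value 37): inc=9, dec=1, length 9+1−1 = 9.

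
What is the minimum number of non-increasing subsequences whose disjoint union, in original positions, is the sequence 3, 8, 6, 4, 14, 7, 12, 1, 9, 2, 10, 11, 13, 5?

The minimum number of non-increasing subsequences covering a sequence equals the length of its longest strictly increasing subsequence.
LIS length is 7 (e.g. 3, 6, 7, 9, 10, 11, 13), so 7 piles are needed.

7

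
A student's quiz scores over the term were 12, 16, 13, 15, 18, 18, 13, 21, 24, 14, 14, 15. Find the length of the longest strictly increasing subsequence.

6

Let dp[i] be the length of the longest such subsequence ending at index i:
i:      1  2  3  4  5  6  7  8  9 10 11 12
a[i]:  12 16 13 15 18 18 13 21 24 14 14 15
dp:     1  2  2  3  4  4  2  5  6  3  3  4
Maximum dp value is 6.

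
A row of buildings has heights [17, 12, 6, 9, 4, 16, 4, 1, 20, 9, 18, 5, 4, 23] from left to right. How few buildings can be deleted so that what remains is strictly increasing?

9

Fewest deletions = n − (longest strictly increasing subsequence).
Patience tails:
17 → extends → [17]
12 → replaces 17 → [12]
6 → replaces 12 → [6]
9 → extends → [6, 9]
4 → replaces 6 → [4, 9]
16 → extends → [4, 9, 16]
4 → already a tail → [4, 9, 16]
1 → replaces 4 → [1, 9, 16]
20 → extends → [1, 9, 16, 20]
9 → already a tail → [1, 9, 16, 20]
18 → replaces 20 → [1, 9, 16, 18]
5 → replaces 9 → [1, 5, 16, 18]
4 → replaces 5 → [1, 4, 16, 18]
23 → extends → [1, 4, 16, 18, 23]
Longest strictly increasing subsequence has length 5, so deletions = 14 − 5 = 9.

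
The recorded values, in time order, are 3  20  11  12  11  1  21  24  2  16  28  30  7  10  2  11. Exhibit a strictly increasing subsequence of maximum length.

Patience tails give the LIS length; then backtrack through the dp parents:
3 → extends → [3]
20 → extends → [3, 20]
11 → replaces 20 → [3, 11]
12 → extends → [3, 11, 12]
11 → already a tail → [3, 11, 12]
1 → replaces 3 → [1, 11, 12]
21 → extends → [1, 11, 12, 21]
24 → extends → [1, 11, 12, 21, 24]
2 → replaces 11 → [1, 2, 12, 21, 24]
16 → replaces 21 → [1, 2, 12, 16, 24]
28 → extends → [1, 2, 12, 16, 24, 28]
30 → extends → [1, 2, 12, 16, 24, 28, 30]
7 → replaces 12 → [1, 2, 7, 16, 24, 28, 30]
10 → replaces 16 → [1, 2, 7, 10, 24, 28, 30]
2 → already a tail → [1, 2, 7, 10, 24, 28, 30]
11 → replaces 24 → [1, 2, 7, 10, 11, 28, 30]
Length 7; one witness is 3, 11, 12, 21, 24, 28, 30.

3, 11, 12, 21, 24, 28, 30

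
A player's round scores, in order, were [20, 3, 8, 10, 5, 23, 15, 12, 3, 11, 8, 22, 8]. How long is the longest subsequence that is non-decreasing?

5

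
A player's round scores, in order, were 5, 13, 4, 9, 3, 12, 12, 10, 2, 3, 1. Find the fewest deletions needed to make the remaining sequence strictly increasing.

8

Fewest deletions = n − (longest strictly increasing subsequence).
i:      1  2  3  4  5  6  7  8  9 10 11
a[i]:   5 13  4  9  3 12 12 10  2  3  1
dp:     1  2  1  2  1  3  3  3  1  2  1
max dp = 3, so deletions = 11 − 3 = 8.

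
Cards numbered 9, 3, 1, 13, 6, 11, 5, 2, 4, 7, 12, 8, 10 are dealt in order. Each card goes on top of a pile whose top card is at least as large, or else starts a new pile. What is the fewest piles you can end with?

6

Place each on the leftmost legal pile:
9 → new pile 1 (tops now [9])
3 → pile 1 (tops now [3])
1 → pile 1 (tops now [1])
13 → new pile 2 (tops now [1, 13])
6 → pile 2 (tops now [1, 6])
11 → new pile 3 (tops now [1, 6, 11])
5 → pile 2 (tops now [1, 5, 11])
2 → pile 2 (tops now [1, 2, 11])
4 → pile 3 (tops now [1, 2, 4])
7 → new pile 4 (tops now [1, 2, 4, 7])
12 → new pile 5 (tops now [1, 2, 4, 7, 12])
8 → pile 5 (tops now [1, 2, 4, 7, 8])
10 → new pile 6 (tops now [1, 2, 4, 7, 8, 10])
Six piles.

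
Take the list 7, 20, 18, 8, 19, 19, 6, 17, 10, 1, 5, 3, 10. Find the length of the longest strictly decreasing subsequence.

Negate each value so 'decreasing' becomes 'increasing', then run patience tails on the negated sequence:
-7 → extends → [-7]
-20 → replaces -7 → [-20]
-18 → extends → [-20, -18]
-8 → extends → [-20, -18, -8]
-19 → replaces -18 → [-20, -19, -8]
-19 → already a tail → [-20, -19, -8]
-6 → extends → [-20, -19, -8, -6]
-17 → replaces -8 → [-20, -19, -17, -6]
-10 → replaces -6 → [-20, -19, -17, -10]
-1 → extends → [-20, -19, -17, -10, -1]
-5 → replaces -1 → [-20, -19, -17, -10, -5]
-3 → extends → [-20, -19, -17, -10, -5, -3]
-10 → already a tail → [-20, -19, -17, -10, -5, -3]
Six tails, so the longest strictly decreasing subsequence of the original has length 6.

6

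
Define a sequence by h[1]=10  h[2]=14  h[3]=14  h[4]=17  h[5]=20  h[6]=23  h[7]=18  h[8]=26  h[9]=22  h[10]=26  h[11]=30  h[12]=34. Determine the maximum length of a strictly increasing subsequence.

8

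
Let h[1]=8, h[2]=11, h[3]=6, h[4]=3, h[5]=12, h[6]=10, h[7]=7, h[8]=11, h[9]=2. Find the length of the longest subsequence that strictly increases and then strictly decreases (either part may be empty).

inc[i] = longest strictly increasing subsequence ending at i; dec[i] = longest strictly decreasing subsequence starting at i:
i:      1  2  3  4  5  6  7  8  9
h[i]:   8 11  6  3 12 10  7 11  2
inc:    1  2  1  1  3  2  2  3  1
dec:    4  4  3  2  4  3  2  2  1
Best peak at i=5 (value 12): inc=3, dec=4, length 3+4−1 = 6.

6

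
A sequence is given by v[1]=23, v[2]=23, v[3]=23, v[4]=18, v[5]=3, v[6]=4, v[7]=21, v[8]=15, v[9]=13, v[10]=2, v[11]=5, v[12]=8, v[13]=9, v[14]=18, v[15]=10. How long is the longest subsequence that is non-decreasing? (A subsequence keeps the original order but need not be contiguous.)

6

Track the smallest tail for each achievable length (allowing ties):
23 → extends → [23]
23 → extends → [23, 23]
23 → extends → [23, 23, 23]
18 → replaces 23 → [18, 23, 23]
3 → replaces 18 → [3, 23, 23]
4 → replaces 23 → [3, 4, 23]
21 → replaces 23 → [3, 4, 21]
15 → replaces 21 → [3, 4, 15]
13 → replaces 15 → [3, 4, 13]
2 → replaces 3 → [2, 4, 13]
5 → replaces 13 → [2, 4, 5]
8 → extends → [2, 4, 5, 8]
9 → extends → [2, 4, 5, 8, 9]
18 → extends → [2, 4, 5, 8, 9, 18]
10 → replaces 18 → [2, 4, 5, 8, 9, 10]
Six tails, so the longest non-decreasing subsequence has length 6 (e.g. 3, 4, 5, 8, 9, 18).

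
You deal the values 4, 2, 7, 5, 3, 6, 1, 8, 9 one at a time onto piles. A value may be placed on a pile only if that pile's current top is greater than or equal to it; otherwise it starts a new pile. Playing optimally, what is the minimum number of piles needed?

5

Place each on the leftmost legal pile:
4 → new pile 1 (tops now [4])
2 → pile 1 (tops now [2])
7 → new pile 2 (tops now [2, 7])
5 → pile 2 (tops now [2, 5])
3 → pile 2 (tops now [2, 3])
6 → new pile 3 (tops now [2, 3, 6])
1 → pile 1 (tops now [1, 3, 6])
8 → new pile 4 (tops now [1, 3, 6, 8])
9 → new pile 5 (tops now [1, 3, 6, 8, 9])
Five piles.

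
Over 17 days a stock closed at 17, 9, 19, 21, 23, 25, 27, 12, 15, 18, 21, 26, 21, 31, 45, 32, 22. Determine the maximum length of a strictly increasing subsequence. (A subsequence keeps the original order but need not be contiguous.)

Track the smallest tail for each achievable length (strict):
17 → extends → [17]
9 → replaces 17 → [9]
19 → extends → [9, 19]
21 → extends → [9, 19, 21]
23 → extends → [9, 19, 21, 23]
25 → extends → [9, 19, 21, 23, 25]
27 → extends → [9, 19, 21, 23, 25, 27]
12 → replaces 19 → [9, 12, 21, 23, 25, 27]
15 → replaces 21 → [9, 12, 15, 23, 25, 27]
18 → replaces 23 → [9, 12, 15, 18, 25, 27]
21 → replaces 25 → [9, 12, 15, 18, 21, 27]
26 → replaces 27 → [9, 12, 15, 18, 21, 26]
21 → already a tail → [9, 12, 15, 18, 21, 26]
31 → extends → [9, 12, 15, 18, 21, 26, 31]
45 → extends → [9, 12, 15, 18, 21, 26, 31, 45]
32 → replaces 45 → [9, 12, 15, 18, 21, 26, 31, 32]
22 → replaces 26 → [9, 12, 15, 18, 21, 22, 31, 32]
Eight tails, so the longest strictly increasing subsequence has length 8 (e.g. 17, 19, 21, 23, 25, 27, 31, 45).

8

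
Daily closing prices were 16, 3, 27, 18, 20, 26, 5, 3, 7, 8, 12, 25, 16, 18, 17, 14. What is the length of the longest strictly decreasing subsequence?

6

Negate each value so 'decreasing' becomes 'increasing', then run patience tails on the negated sequence:
-16 → extends → [-16]
-3 → extends → [-16, -3]
-27 → replaces -16 → [-27, -3]
-18 → replaces -3 → [-27, -18]
-20 → replaces -18 → [-27, -20]
-26 → replaces -20 → [-27, -26]
-5 → extends → [-27, -26, -5]
-3 → extends → [-27, -26, -5, -3]
-7 → replaces -5 → [-27, -26, -7, -3]
-8 → replaces -7 → [-27, -26, -8, -3]
-12 → replaces -8 → [-27, -26, -12, -3]
-25 → replaces -12 → [-27, -26, -25, -3]
-16 → replaces -3 → [-27, -26, -25, -16]
-18 → replaces -16 → [-27, -26, -25, -18]
-17 → extends → [-27, -26, -25, -18, -17]
-14 → extends → [-27, -26, -25, -18, -17, -14]
Six tails, so the longest strictly decreasing subsequence of the original has length 6.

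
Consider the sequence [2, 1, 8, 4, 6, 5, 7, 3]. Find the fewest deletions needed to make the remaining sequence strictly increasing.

4

Fewest deletions = n − (longest strictly increasing subsequence).
i:     1 2 3 4 5 6 7 8
a[i]:  2 1 8 4 6 5 7 3
dp:    1 1 2 2 3 3 4 2
max dp = 4, so deletions = 8 − 4 = 4.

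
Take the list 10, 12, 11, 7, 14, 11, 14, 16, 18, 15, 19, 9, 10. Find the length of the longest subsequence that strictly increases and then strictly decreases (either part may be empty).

7

inc[i] = longest strictly increasing subsequence ending at i; dec[i] = longest strictly decreasing subsequence starting at i:
i:      1  2  3  4  5  6  7  8  9 10 11 12 13
a[i]:  10 12 11  7 14 11 14 16 18 15 19  9 10
inc:    1  2  2  1  3  2  3  4  5  4  6  2  3
dec:    2  3  2  1  3  2  2  3  3  2  2  1  1
Best peak at i=9 (value 18): inc=5, dec=3, length 5+3−1 = 7.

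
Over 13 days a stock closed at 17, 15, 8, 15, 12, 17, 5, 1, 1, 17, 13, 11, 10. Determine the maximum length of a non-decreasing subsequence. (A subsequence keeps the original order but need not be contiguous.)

4

Let dp[i] be the length of the longest such subsequence ending at index i:
i:      1  2  3  4  5  6  7  8  9 10 11 12 13
a[i]:  17 15  8 15 12 17  5  1  1 17 13 11 10
dp:     1  1  1  2  2  3  1  1  2  4  3  3  3
Maximum dp value is 4.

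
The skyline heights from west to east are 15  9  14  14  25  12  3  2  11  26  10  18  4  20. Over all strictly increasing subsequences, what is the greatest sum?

Let S[i] be the best sum of a strictly increasing subsequence ending at i:
i:      1  2  3  4  5  6  7  8  9 10 11 12 13 14
a[i]:  15  9 14 14 25 12  3  2 11 26 10 18  4 20
S:     15  9 23 23 48 21  3  2 20 74 19 41  7 61
Maximum is 74 (e.g. 9 + 14 + 25 + 26).

74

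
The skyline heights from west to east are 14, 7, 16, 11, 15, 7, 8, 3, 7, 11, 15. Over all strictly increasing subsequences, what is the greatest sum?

41

Let S[i] be the best sum of a strictly increasing subsequence ending at i:
i:      1  2  3  4  5  6  7  8  9 10 11
a[i]:  14  7 16 11 15  7  8  3  7 11 15
S:     14  7 30 18 33  7 15  3 10 26 41
Maximum is 41 (e.g. 7 + 8 + 11 + 15).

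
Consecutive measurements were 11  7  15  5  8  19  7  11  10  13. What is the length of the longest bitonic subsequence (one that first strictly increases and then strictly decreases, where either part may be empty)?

inc[i] = longest strictly increasing subsequence ending at i; dec[i] = longest strictly decreasing subsequence starting at i:
i:      1  2  3  4  5  6  7  8  9 10
a[i]:  11  7 15  5  8 19  7 11 10 13
inc:    1  1  2  1  2  3  2  3  3  4
dec:    3  2  3  1  2  3  1  2  1  1
Best peak at i=6 (value 19): inc=3, dec=3, length 3+3−1 = 5.

5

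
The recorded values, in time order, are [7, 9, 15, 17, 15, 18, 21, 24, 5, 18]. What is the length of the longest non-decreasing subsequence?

Let dp[i] be the length of the longest such subsequence ending at index i:
i:      1  2  3  4  5  6  7  8  9 10
a[i]:   7  9 15 17 15 18 21 24  5 18
dp:     1  2  3  4  4  5  6  7  1  6
Maximum dp value is 7.

7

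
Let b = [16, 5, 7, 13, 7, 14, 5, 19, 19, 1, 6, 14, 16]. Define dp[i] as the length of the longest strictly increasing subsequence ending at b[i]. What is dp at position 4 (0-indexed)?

dp[i] = 1 + max{dp[j] : j<i, b[j]<b[i]} (or 1 if no such j):
i:      0  1  2  3  4  5  6  7  8  9 10 11 12
b[i]:  16  5  7 13  7 14  5 19 19  1  6 14 16
dp:     1  1  2  3  2  4  1  5  5  1  2  4  5
At index 4 the value is 2.

2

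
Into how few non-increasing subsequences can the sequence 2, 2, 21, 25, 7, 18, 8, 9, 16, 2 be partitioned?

Place each on the leftmost legal pile:
2 → new pile 1 (tops now [2])
2 → pile 1 (tops now [2])
21 → new pile 2 (tops now [2, 21])
25 → new pile 3 (tops now [2, 21, 25])
7 → pile 2 (tops now [2, 7, 25])
18 → pile 3 (tops now [2, 7, 18])
8 → pile 3 (tops now [2, 7, 8])
9 → new pile 4 (tops now [2, 7, 8, 9])
16 → new pile 5 (tops now [2, 7, 8, 9, 16])
2 → pile 1 (tops now [2, 7, 8, 9, 16])
Five piles.

5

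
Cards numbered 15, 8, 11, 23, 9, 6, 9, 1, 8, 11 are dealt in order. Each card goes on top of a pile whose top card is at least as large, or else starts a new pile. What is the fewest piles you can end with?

Place each on the leftmost legal pile:
15 → new pile 1 (tops now [15])
8 → pile 1 (tops now [8])
11 → new pile 2 (tops now [8, 11])
23 → new pile 3 (tops now [8, 11, 23])
9 → pile 2 (tops now [8, 9, 23])
6 → pile 1 (tops now [6, 9, 23])
9 → pile 2 (tops now [6, 9, 23])
1 → pile 1 (tops now [1, 9, 23])
8 → pile 2 (tops now [1, 8, 23])
11 → pile 3 (tops now [1, 8, 11])
Three piles.

3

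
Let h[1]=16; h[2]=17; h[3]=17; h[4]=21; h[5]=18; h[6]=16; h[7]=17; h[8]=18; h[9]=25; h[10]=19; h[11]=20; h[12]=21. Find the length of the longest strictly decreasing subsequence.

3

Let dp[i] be the longest strictly decreasing subsequence ending at i:
i:      1  2  3  4  5  6  7  8  9 10 11 12
h[i]:  16 17 17 21 18 16 17 18 25 19 20 21
dp:     1  1  1  1  2  3  3  2  1  2  2  2
Maximum is 3.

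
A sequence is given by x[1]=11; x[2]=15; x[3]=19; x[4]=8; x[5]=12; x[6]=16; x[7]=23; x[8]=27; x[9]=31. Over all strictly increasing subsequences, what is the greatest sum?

Let S[i] be the best sum of a strictly increasing subsequence ending at i:
i:       1   2   3   4   5   6   7   8   9
x[i]:   11  15  19   8  12  16  23  27  31
S:      11  26  45   8  23  42  68  95 126
Maximum is 126 (e.g. 11 + 15 + 19 + 23 + 27 + 31).

126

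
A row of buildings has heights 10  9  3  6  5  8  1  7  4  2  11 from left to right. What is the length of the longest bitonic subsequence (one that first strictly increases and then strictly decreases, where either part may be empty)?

6

inc[i] = longest strictly increasing subsequence ending at i; dec[i] = longest strictly decreasing subsequence starting at i:
i:      1  2  3  4  5  6  7  8  9 10 11
a[i]:  10  9  3  6  5  8  1  7  4  2 11
inc:    1  1  1  2  2  3  1  3  2  2  4
dec:    6  5  2  4  3  4  1  3  2  1  1
Best peak at i=1 (value 10): inc=1, dec=6, length 1+6−1 = 6.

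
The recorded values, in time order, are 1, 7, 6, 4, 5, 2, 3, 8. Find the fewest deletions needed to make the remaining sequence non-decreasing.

4

Fewest deletions = n − (longest non-decreasing subsequence).
Patience tails:
1 → extends → [1]
7 → extends → [1, 7]
6 → replaces 7 → [1, 6]
4 → replaces 6 → [1, 4]
5 → extends → [1, 4, 5]
2 → replaces 4 → [1, 2, 5]
3 → replaces 5 → [1, 2, 3]
8 → extends → [1, 2, 3, 8]
Longest non-decreasing subsequence has length 4, so deletions = 8 − 4 = 4.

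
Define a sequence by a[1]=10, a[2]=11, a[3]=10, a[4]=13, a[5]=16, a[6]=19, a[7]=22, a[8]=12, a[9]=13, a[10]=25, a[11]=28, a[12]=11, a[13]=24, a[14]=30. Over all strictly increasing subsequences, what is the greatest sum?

174

Let S[i] be the best sum of a strictly increasing subsequence ending at i:
i:       1   2   3   4   5   6   7   8   9  10  11  12  13  14
a[i]:   10  11  10  13  16  19  22  12  13  25  28  11  24  30
S:      10  21  10  34  50  69  91  33  46 116 144  21 115 174
Maximum is 174 (e.g. 10 + 11 + 13 + 16 + 19 + 22 + 25 + 28 + 30).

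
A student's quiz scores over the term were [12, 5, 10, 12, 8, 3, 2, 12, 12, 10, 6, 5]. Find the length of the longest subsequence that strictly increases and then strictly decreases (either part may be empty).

6

inc[i] = longest strictly increasing subsequence ending at i; dec[i] = longest strictly decreasing subsequence starting at i:
i:      1  2  3  4  5  6  7  8  9 10 11 12
a[i]:  12  5 10 12  8  3  2 12 12 10  6  5
inc:    1  1  2  3  2  1  1  3  3  3  2  2
dec:    5  3  4  4  3  2  1  4  4  3  2  1
Best peak at i=4 (value 12): inc=3, dec=4, length 3+4−1 = 6.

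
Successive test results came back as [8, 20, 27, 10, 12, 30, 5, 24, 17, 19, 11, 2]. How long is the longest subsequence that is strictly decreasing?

5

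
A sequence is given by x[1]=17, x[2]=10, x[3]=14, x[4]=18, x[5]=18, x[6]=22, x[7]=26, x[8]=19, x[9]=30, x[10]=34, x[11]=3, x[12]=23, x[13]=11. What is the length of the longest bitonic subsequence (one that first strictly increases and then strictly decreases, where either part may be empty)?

9

inc[i] = longest strictly increasing subsequence ending at i; dec[i] = longest strictly decreasing subsequence starting at i:
i:      1  2  3  4  5  6  7  8  9 10 11 12 13
x[i]:  17 10 14 18 18 22 26 19 30 34  3 23 11
inc:    1  1  2  3  3  4  5  4  6  7  1  5  2
dec:    3  2  2  2  2  3  3  2  3  3  1  2  1
Best peak at i=10 (value 34): inc=7, dec=3, length 7+3−1 = 9.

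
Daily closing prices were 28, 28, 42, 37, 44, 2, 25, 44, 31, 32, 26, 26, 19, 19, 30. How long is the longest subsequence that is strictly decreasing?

5

Negate each value so 'decreasing' becomes 'increasing', then run patience tails on the negated sequence:
-28 → extends → [-28]
-28 → already a tail → [-28]
-42 → replaces -28 → [-42]
-37 → extends → [-42, -37]
-44 → replaces -42 → [-44, -37]
-2 → extends → [-44, -37, -2]
-25 → replaces -2 → [-44, -37, -25]
-44 → already a tail → [-44, -37, -25]
-31 → replaces -25 → [-44, -37, -31]
-32 → replaces -31 → [-44, -37, -32]
-26 → extends → [-44, -37, -32, -26]
-26 → already a tail → [-44, -37, -32, -26]
-19 → extends → [-44, -37, -32, -26, -19]
-19 → already a tail → [-44, -37, -32, -26, -19]
-30 → replaces -26 → [-44, -37, -32, -30, -19]
Five tails, so the longest strictly decreasing subsequence of the original has length 5.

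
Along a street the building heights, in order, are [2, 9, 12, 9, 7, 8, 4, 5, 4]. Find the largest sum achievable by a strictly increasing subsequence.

Let S[i] be the best sum of a strictly increasing subsequence ending at i:
i:      1  2  3  4  5  6  7  8  9
a[i]:   2  9 12  9  7  8  4  5  4
S:      2 11 23 11  9 17  6 11  6
Maximum is 23 (e.g. 2 + 9 + 12).

23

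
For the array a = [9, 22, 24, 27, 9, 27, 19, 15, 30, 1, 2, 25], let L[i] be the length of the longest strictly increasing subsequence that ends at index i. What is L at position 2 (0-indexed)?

dp[i] = 1 + max{dp[j] : j<i, a[j]<a[i]} (or 1 if no such j):
i:      0  1  2  3  4  5  6  7  8  9 10 11
a[i]:   9 22 24 27  9 27 19 15 30  1  2 25
dp:     1  2  3  4  1  4  2  2  5  1  2  4
At index 2 the value is 3.

3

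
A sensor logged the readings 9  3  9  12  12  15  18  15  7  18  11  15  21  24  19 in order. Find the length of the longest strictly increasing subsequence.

7

Track the smallest tail for each achievable length (strict):
9 → extends → [9]
3 → replaces 9 → [3]
9 → extends → [3, 9]
12 → extends → [3, 9, 12]
12 → already a tail → [3, 9, 12]
15 → extends → [3, 9, 12, 15]
18 → extends → [3, 9, 12, 15, 18]
15 → already a tail → [3, 9, 12, 15, 18]
7 → replaces 9 → [3, 7, 12, 15, 18]
18 → already a tail → [3, 7, 12, 15, 18]
11 → replaces 12 → [3, 7, 11, 15, 18]
15 → already a tail → [3, 7, 11, 15, 18]
21 → extends → [3, 7, 11, 15, 18, 21]
24 → extends → [3, 7, 11, 15, 18, 21, 24]
19 → replaces 21 → [3, 7, 11, 15, 18, 19, 24]
Seven tails, so the longest strictly increasing subsequence has length 7 (e.g. 3, 9, 12, 15, 18, 21, 24).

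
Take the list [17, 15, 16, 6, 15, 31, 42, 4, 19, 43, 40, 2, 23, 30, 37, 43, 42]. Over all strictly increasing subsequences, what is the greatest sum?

183

Let S[i] be the best sum of a strictly increasing subsequence ending at i:
i:       1   2   3   4   5   6   7   8   9  10  11  12  13  14  15  16  17
a[i]:   17  15  16   6  15  31  42   4  19  43  40   2  23  30  37  43  42
S:      17  15  31   6  21  62 104   4  50 147 102   2  73 103 140 183 182
Maximum is 183 (e.g. 15 + 16 + 19 + 23 + 30 + 37 + 43).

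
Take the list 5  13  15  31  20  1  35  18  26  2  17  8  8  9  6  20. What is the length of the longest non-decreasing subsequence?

6

Track the smallest tail for each achievable length (allowing ties):
5 → extends → [5]
13 → extends → [5, 13]
15 → extends → [5, 13, 15]
31 → extends → [5, 13, 15, 31]
20 → replaces 31 → [5, 13, 15, 20]
1 → replaces 5 → [1, 13, 15, 20]
35 → extends → [1, 13, 15, 20, 35]
18 → replaces 20 → [1, 13, 15, 18, 35]
26 → replaces 35 → [1, 13, 15, 18, 26]
2 → replaces 13 → [1, 2, 15, 18, 26]
17 → replaces 18 → [1, 2, 15, 17, 26]
8 → replaces 15 → [1, 2, 8, 17, 26]
8 → replaces 17 → [1, 2, 8, 8, 26]
9 → replaces 26 → [1, 2, 8, 8, 9]
6 → replaces 8 → [1, 2, 6, 8, 9]
20 → extends → [1, 2, 6, 8, 9, 20]
Six tails, so the longest non-decreasing subsequence has length 6 (e.g. 1, 2, 8, 8, 9, 20).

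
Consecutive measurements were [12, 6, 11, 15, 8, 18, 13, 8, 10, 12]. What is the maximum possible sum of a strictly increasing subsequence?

50

Let S[i] be the best sum of a strictly increasing subsequence ending at i:
i:      1  2  3  4  5  6  7  8  9 10
a[i]:  12  6 11 15  8 18 13  8 10 12
S:     12  6 17 32 14 50 30 14 24 36
Maximum is 50 (e.g. 6 + 11 + 15 + 18).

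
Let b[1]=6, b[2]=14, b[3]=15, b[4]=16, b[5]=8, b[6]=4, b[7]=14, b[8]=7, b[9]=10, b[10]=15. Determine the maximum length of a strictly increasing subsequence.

4

Track the smallest tail for each achievable length (strict):
6 → extends → [6]
14 → extends → [6, 14]
15 → extends → [6, 14, 15]
16 → extends → [6, 14, 15, 16]
8 → replaces 14 → [6, 8, 15, 16]
4 → replaces 6 → [4, 8, 15, 16]
14 → replaces 15 → [4, 8, 14, 16]
7 → replaces 8 → [4, 7, 14, 16]
10 → replaces 14 → [4, 7, 10, 16]
15 → replaces 16 → [4, 7, 10, 15]
Four tails, so the longest strictly increasing subsequence has length 4 (e.g. 6, 14, 15, 16).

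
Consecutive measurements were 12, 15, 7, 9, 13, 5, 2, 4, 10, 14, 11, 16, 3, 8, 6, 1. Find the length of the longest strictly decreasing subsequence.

Let dp[i] be the longest strictly decreasing subsequence ending at i:
i:      1  2  3  4  5  6  7  8  9 10 11 12 13 14 15 16
a[i]:  12 15  7  9 13  5  2  4 10 14 11 16  3  8  6  1
dp:     1  1  2  2  2  3  4  4  3  2  3  1  5  4  5  6
Maximum is 6.

6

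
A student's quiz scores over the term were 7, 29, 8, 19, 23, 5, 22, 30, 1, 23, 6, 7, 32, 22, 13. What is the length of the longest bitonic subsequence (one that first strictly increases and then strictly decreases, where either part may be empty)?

8

inc[i] = longest strictly increasing subsequence ending at i; dec[i] = longest strictly decreasing subsequence starting at i:
i:      1  2  3  4  5  6  7  8  9 10 11 12 13 14 15
a[i]:   7 29  8 19 23  5 22 30  1 23  6  7 32 22 13
inc:    1  2  2  3  4  1  4  5  1  5  2  3  6  4  4
dec:    3  4  3  3  3  2  2  4  1  3  1  1  3  2  1
Best peak at i=8 (value 30): inc=5, dec=4, length 5+4−1 = 8.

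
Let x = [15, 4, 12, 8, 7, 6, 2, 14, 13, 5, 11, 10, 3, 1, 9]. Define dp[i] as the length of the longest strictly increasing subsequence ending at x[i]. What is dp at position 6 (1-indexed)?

2

dp[i] = 1 + max{dp[j] : j<i, x[j]<x[i]} (or 1 if no such j):
i:      1  2  3  4  5  6  7  8  9 10 11 12 13 14 15
x[i]:  15  4 12  8  7  6  2 14 13  5 11 10  3  1  9
dp:     1  1  2  2  2  2  1  3  3  2  3  3  2  1  3
At index 6 the value is 2.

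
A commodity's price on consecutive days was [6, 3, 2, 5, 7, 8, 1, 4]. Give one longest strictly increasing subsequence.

3, 5, 7, 8

Patience tails give the LIS length; then backtrack through the dp parents:
6 → extends → [6]
3 → replaces 6 → [3]
2 → replaces 3 → [2]
5 → extends → [2, 5]
7 → extends → [2, 5, 7]
8 → extends → [2, 5, 7, 8]
1 → replaces 2 → [1, 5, 7, 8]
4 → replaces 5 → [1, 4, 7, 8]
Length 4; one witness is 3, 5, 7, 8.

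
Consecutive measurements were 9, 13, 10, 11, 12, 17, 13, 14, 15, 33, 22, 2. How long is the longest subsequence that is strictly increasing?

8

Track the smallest tail for each achievable length (strict):
9 → extends → [9]
13 → extends → [9, 13]
10 → replaces 13 → [9, 10]
11 → extends → [9, 10, 11]
12 → extends → [9, 10, 11, 12]
17 → extends → [9, 10, 11, 12, 17]
13 → replaces 17 → [9, 10, 11, 12, 13]
14 → extends → [9, 10, 11, 12, 13, 14]
15 → extends → [9, 10, 11, 12, 13, 14, 15]
33 → extends → [9, 10, 11, 12, 13, 14, 15, 33]
22 → replaces 33 → [9, 10, 11, 12, 13, 14, 15, 22]
2 → replaces 9 → [2, 10, 11, 12, 13, 14, 15, 22]
Eight tails, so the longest strictly increasing subsequence has length 8 (e.g. 9, 10, 11, 12, 13, 14, 15, 33).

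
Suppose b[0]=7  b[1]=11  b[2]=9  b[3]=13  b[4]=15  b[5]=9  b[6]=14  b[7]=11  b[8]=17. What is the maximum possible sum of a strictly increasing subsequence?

63

Let S[i] be the best sum of a strictly increasing subsequence ending at i:
i:      0  1  2  3  4  5  6  7  8
b[i]:   7 11  9 13 15  9 14 11 17
S:      7 18 16 31 46 16 45 27 63
Maximum is 63 (e.g. 7 + 11 + 13 + 15 + 17).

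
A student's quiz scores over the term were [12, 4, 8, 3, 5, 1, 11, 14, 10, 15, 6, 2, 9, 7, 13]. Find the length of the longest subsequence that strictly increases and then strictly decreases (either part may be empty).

inc[i] = longest strictly increasing subsequence ending at i; dec[i] = longest strictly decreasing subsequence starting at i:
i:      1  2  3  4  5  6  7  8  9 10 11 12 13 14 15
a[i]:  12  4  8  3  5  1 11 14 10 15  6  2  9  7 13
inc:    1  1  2  1  2  1  3  4  3  5  3  2  4  4  5
dec:    5  3  3  2  2  1  4  4  3  3  2  1  2  1  1
Best peak at i=8 (value 14): inc=4, dec=4, length 4+4−1 = 7.

7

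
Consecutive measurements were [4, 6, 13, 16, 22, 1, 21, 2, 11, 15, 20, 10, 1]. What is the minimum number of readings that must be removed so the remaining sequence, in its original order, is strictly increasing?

Fewest deletions = n − (longest strictly increasing subsequence).
Patience tails:
4 → extends → [4]
6 → extends → [4, 6]
13 → extends → [4, 6, 13]
16 → extends → [4, 6, 13, 16]
22 → extends → [4, 6, 13, 16, 22]
1 → replaces 4 → [1, 6, 13, 16, 22]
21 → replaces 22 → [1, 6, 13, 16, 21]
2 → replaces 6 → [1, 2, 13, 16, 21]
11 → replaces 13 → [1, 2, 11, 16, 21]
15 → replaces 16 → [1, 2, 11, 15, 21]
20 → replaces 21 → [1, 2, 11, 15, 20]
10 → replaces 11 → [1, 2, 10, 15, 20]
1 → already a tail → [1, 2, 10, 15, 20]
Longest strictly increasing subsequence has length 5, so deletions = 13 − 5 = 8.

8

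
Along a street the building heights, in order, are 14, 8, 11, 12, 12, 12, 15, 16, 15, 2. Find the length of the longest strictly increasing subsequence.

Let dp[i] be the length of the longest such subsequence ending at index i:
i:      1  2  3  4  5  6  7  8  9 10
a[i]:  14  8 11 12 12 12 15 16 15  2
dp:     1  1  2  3  3  3  4  5  4  1
Maximum dp value is 5.

5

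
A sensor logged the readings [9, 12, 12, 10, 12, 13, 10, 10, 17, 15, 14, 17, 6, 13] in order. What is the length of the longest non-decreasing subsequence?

7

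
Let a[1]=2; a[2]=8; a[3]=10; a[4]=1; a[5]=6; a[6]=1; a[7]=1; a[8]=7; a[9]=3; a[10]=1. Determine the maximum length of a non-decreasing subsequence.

4

Let dp[i] be the length of the longest such subsequence ending at index i:
i:      1  2  3  4  5  6  7  8  9 10
a[i]:   2  8 10  1  6  1  1  7  3  1
dp:     1  2  3  1  2  2  3  4  4  4
Maximum dp value is 4.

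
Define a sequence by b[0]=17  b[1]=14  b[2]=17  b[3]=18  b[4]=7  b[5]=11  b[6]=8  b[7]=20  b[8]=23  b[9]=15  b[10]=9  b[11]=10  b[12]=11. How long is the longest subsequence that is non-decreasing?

Let dp[i] be the length of the longest such subsequence ending at index i:
i:      0  1  2  3  4  5  6  7  8  9 10 11 12
b[i]:  17 14 17 18  7 11  8 20 23 15  9 10 11
dp:     1  1  2  3  1  2  2  4  5  3  3  4  5
Maximum dp value is 5.

5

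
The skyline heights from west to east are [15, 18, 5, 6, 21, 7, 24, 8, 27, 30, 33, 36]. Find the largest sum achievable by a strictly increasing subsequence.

204

Let S[i] be the best sum of a strictly increasing subsequence ending at i:
i:       1   2   3   4   5   6   7   8   9  10  11  12
a[i]:   15  18   5   6  21   7  24   8  27  30  33  36
S:      15  33   5  11  54  18  78  26 105 135 168 204
Maximum is 204 (e.g. 15 + 18 + 21 + 24 + 27 + 30 + 33 + 36).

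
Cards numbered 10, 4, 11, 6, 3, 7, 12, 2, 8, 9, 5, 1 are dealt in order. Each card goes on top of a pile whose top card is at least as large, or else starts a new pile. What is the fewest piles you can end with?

5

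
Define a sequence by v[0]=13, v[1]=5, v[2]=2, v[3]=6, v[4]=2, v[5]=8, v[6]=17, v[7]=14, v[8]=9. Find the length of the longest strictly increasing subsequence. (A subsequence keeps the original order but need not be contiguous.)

4

Track the smallest tail for each achievable length (strict):
13 → extends → [13]
5 → replaces 13 → [5]
2 → replaces 5 → [2]
6 → extends → [2, 6]
2 → already a tail → [2, 6]
8 → extends → [2, 6, 8]
17 → extends → [2, 6, 8, 17]
14 → replaces 17 → [2, 6, 8, 14]
9 → replaces 14 → [2, 6, 8, 9]
Four tails, so the longest strictly increasing subsequence has length 4 (e.g. 5, 6, 8, 17).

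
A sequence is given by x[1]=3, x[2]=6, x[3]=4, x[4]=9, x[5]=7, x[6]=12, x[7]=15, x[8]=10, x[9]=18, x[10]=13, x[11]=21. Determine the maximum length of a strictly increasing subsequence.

7

Let dp[i] be the length of the longest such subsequence ending at index i:
i:      1  2  3  4  5  6  7  8  9 10 11
x[i]:   3  6  4  9  7 12 15 10 18 13 21
dp:     1  2  2  3  3  4  5  4  6  5  7
Maximum dp value is 7.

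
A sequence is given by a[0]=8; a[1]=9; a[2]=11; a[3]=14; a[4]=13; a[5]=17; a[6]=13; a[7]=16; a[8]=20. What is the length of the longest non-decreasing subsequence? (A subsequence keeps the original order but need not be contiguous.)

Track the smallest tail for each achievable length (allowing ties):
8 → extends → [8]
9 → extends → [8, 9]
11 → extends → [8, 9, 11]
14 → extends → [8, 9, 11, 14]
13 → replaces 14 → [8, 9, 11, 13]
17 → extends → [8, 9, 11, 13, 17]
13 → replaces 17 → [8, 9, 11, 13, 13]
16 → extends → [8, 9, 11, 13, 13, 16]
20 → extends → [8, 9, 11, 13, 13, 16, 20]
Seven tails, so the longest non-decreasing subsequence has length 7 (e.g. 8, 9, 11, 13, 13, 16, 20).

7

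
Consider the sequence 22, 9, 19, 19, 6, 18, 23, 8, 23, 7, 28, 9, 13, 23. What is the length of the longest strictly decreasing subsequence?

Negate each value so 'decreasing' becomes 'increasing', then run patience tails on the negated sequence:
-22 → extends → [-22]
-9 → extends → [-22, -9]
-19 → replaces -9 → [-22, -19]
-19 → already a tail → [-22, -19]
-6 → extends → [-22, -19, -6]
-18 → replaces -6 → [-22, -19, -18]
-23 → replaces -22 → [-23, -19, -18]
-8 → extends → [-23, -19, -18, -8]
-23 → already a tail → [-23, -19, -18, -8]
-7 → extends → [-23, -19, -18, -8, -7]
-28 → replaces -23 → [-28, -19, -18, -8, -7]
-9 → replaces -8 → [-28, -19, -18, -9, -7]
-13 → replaces -9 → [-28, -19, -18, -13, -7]
-23 → replaces -19 → [-28, -23, -18, -13, -7]
Five tails, so the longest strictly decreasing subsequence of the original has length 5.

5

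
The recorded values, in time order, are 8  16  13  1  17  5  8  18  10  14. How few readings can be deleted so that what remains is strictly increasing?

5

Fewest deletions = n − (longest strictly increasing subsequence).
i:      1  2  3  4  5  6  7  8  9 10
a[i]:   8 16 13  1 17  5  8 18 10 14
dp:     1  2  2  1  3  2  3  4  4  5
max dp = 5, so deletions = 10 − 5 = 5.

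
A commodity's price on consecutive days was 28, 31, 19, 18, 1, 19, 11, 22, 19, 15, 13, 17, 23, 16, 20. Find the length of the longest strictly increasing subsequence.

5

Track the smallest tail for each achievable length (strict):
28 → extends → [28]
31 → extends → [28, 31]
19 → replaces 28 → [19, 31]
18 → replaces 19 → [18, 31]
1 → replaces 18 → [1, 31]
19 → replaces 31 → [1, 19]
11 → replaces 19 → [1, 11]
22 → extends → [1, 11, 22]
19 → replaces 22 → [1, 11, 19]
15 → replaces 19 → [1, 11, 15]
13 → replaces 15 → [1, 11, 13]
17 → extends → [1, 11, 13, 17]
23 → extends → [1, 11, 13, 17, 23]
16 → replaces 17 → [1, 11, 13, 16, 23]
20 → replaces 23 → [1, 11, 13, 16, 20]
Five tails, so the longest strictly increasing subsequence has length 5 (e.g. 1, 11, 15, 17, 23).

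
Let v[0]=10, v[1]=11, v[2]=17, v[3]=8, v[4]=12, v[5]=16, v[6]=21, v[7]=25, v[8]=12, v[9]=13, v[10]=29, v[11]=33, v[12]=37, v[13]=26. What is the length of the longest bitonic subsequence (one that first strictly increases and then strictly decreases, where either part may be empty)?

inc[i] = longest strictly increasing subsequence ending at i; dec[i] = longest strictly decreasing subsequence starting at i:
i:      0  1  2  3  4  5  6  7  8  9 10 11 12 13
v[i]:  10 11 17  8 12 16 21 25 12 13 29 33 37 26
inc:    1  2  3  1  3  4  5  6  3  4  7  8  9  7
dec:    2  2  3  1  1  2  2  2  1  1  2  2  2  1
Best peak at i=12 (value 37): inc=9, dec=2, length 9+2−1 = 10.

10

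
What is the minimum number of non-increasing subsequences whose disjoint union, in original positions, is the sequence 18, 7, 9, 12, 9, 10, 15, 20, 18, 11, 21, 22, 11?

7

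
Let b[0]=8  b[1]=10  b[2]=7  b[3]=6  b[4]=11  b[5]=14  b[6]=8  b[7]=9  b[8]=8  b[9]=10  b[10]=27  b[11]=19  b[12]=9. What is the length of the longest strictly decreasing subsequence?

Let dp[i] be the longest strictly decreasing subsequence ending at i:
i:      0  1  2  3  4  5  6  7  8  9 10 11 12
b[i]:   8 10  7  6 11 14  8  9  8 10 27 19  9
dp:     1  1  2  3  1  1  2  2  3  2  1  2  3
Maximum is 3.

3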